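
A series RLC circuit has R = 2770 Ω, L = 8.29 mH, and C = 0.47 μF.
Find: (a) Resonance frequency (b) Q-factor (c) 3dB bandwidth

Step 1 — Resonance: ω₀ = 1/√(LC) = 1/√(0.00829·4.7e-07) = 1.602e+04 rad/s.
Step 2 — f₀ = ω₀/(2π) = 2550 Hz.
Step 3 — Series Q: Q = ω₀L/R = 1.602e+04·0.00829/2770 = 0.04795.
Step 4 — Bandwidth: Δω = ω₀/Q = 3.341e+05 rad/s; BW = Δω/(2π) = 5.318e+04 Hz.

(a) f₀ = 2550 Hz  (b) Q = 0.04795  (c) BW = 5.318e+04 Hz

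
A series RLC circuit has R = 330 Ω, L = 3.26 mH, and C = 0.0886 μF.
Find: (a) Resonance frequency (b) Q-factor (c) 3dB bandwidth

Step 1 — Resonance condition Im(Z)=0 gives ω₀ = 1/√(LC).
Step 2 — ω₀ = 1/√(0.00326·8.86e-08) = 5.884e+04 rad/s.
Step 3 — f₀ = ω₀/(2π) = 9365 Hz.
Step 4 — Series Q: Q = ω₀L/R = 5.884e+04·0.00326/330 = 0.5813.
Step 5 — 3dB bandwidth: Δω = ω₀/Q = 1.012e+05 rad/s; BW = Δω/(2π) = 1.611e+04 Hz.

(a) f₀ = 9365 Hz  (b) Q = 0.5813  (c) BW = 1.611e+04 Hz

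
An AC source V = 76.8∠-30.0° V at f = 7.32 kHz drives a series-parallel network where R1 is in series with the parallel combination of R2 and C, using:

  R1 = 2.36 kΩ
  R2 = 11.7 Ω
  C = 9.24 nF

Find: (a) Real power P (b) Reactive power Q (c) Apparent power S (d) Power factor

Step 1 — Angular frequency: ω = 2π·f = 2π·7320 = 4.599e+04 rad/s.
Step 2 — Component impedances:
  R1: Z = R = 2360 Ω
  R2: Z = R = 11.7 Ω
  C: Z = 1/(jωC) = -j/(ω·C) = 0 - j2353 Ω
Step 3 — Parallel branch: R2 || C = 1/(1/R2 + 1/C) = 11.7 - j0.05817 Ω.
Step 4 — Series with R1: Z_total = R1 + (R2 || C) = 2372 - j0.05817 Ω = 2372∠-0.0° Ω.
Step 5 — Source phasor: V = 76.8∠-30.0° V = 66.51 - j38.4 V.
Step 6 — Current: I = V / Z = 0.02804 - j0.01619 A = 0.03238∠-30.0° A.
Step 7 — Complex power: S = V·I* = 2.487 - j6.1e-05 VA.
Step 8 — Real power: P = Re(S) = 2.487 W.
Step 9 — Reactive power: Q = Im(S) = -6.1e-05 VAR.
Step 10 — Apparent power: |S| = 2.487 VA.
Step 11 — Power factor: PF = P/|S| = 1 (leading).

(a) P = 2.487 W  (b) Q = -6.1e-05 VAR  (c) S = 2.487 VA  (d) PF = 1 (leading)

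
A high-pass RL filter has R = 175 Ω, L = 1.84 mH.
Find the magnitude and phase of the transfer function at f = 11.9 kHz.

Step 1 — Angular frequency: ω = 2π·1.19e+04 = 7.477e+04 rad/s.
Step 2 — Transfer function: H(jω) = jωL/(R + jωL).
Step 3 — Numerator jωL = j·137.6; denominator R + jωL = 175 + j137.6.
Step 4 — H = 0.382 + j0.4859.
Step 5 — Magnitude: |H| = 0.618 (-4.2 dB); phase: φ = 51.8°.

|H| = 0.618 (-4.2 dB), φ = 51.8°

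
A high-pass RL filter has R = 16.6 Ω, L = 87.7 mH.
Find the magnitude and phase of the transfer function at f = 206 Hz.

Step 1 — Angular frequency: ω = 2π·206 = 1294 rad/s.
Step 2 — Transfer function: H(jω) = jωL/(R + jωL).
Step 3 — Numerator jωL = j·113.5; denominator R + jωL = 16.6 + j113.5.
Step 4 — H = 0.9791 + j0.1432.
Step 5 — Magnitude: |H| = 0.9895 (-0.1 dB); phase: φ = 8.3°.

|H| = 0.9895 (-0.1 dB), φ = 8.3°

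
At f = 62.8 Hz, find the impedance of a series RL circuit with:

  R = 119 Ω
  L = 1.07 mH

Step 1 — Angular frequency: ω = 2π·f = 2π·62.8 = 394.6 rad/s.
Step 2 — Component impedances:
  R: Z = R = 119 Ω
  L: Z = jωL = j·394.6·0.00107 = 0 + j0.4222 Ω
Step 3 — Series combination: Z_total = R + L = 119 + j0.4222 Ω = 119∠0.2° Ω.

Z = 119 + j0.4222 Ω = 119∠0.2° Ω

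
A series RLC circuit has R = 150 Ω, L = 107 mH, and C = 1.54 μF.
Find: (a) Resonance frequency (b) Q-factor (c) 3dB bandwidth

Step 1 — Resonance condition Im(Z)=0 gives ω₀ = 1/√(LC).
Step 2 — ω₀ = 1/√(0.107·1.54e-06) = 2463 rad/s.
Step 3 — f₀ = ω₀/(2π) = 392.1 Hz.
Step 4 — Series Q: Q = ω₀L/R = 2463·0.107/150 = 1.757.
Step 5 — 3dB bandwidth: Δω = ω₀/Q = 1402 rad/s; BW = Δω/(2π) = 223.1 Hz.

(a) f₀ = 392.1 Hz  (b) Q = 1.757  (c) BW = 223.1 Hz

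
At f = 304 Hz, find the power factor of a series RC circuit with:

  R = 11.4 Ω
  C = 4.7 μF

Step 1 — Angular frequency: ω = 2π·f = 2π·304 = 1910 rad/s.
Step 2 — Component impedances:
  R: Z = R = 11.4 Ω
  C: Z = 1/(jωC) = -j/(ω·C) = 0 - j111.4 Ω
Step 3 — Series combination: Z_total = R + C = 11.4 - j111.4 Ω = 112∠-84.2° Ω.
Step 4 — Power factor: PF = cos(φ) = Re(Z)/|Z| = 11.4/112 = 0.1018.
Step 5 — Type: Im(Z) = -111.4 ⇒ leading (phase φ = -84.2°).

PF = 0.1018 (leading, φ = -84.2°)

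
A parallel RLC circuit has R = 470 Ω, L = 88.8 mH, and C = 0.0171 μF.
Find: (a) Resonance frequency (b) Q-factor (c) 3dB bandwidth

Step 1 — Resonance: ω₀ = 1/√(LC) = 1/√(0.0888·1.71e-08) = 2.566e+04 rad/s.
Step 2 — f₀ = ω₀/(2π) = 4084 Hz.
Step 3 — Parallel Q: Q = R/(ω₀L) = 470/(2.566e+04·0.0888) = 0.2062.
Step 4 — Bandwidth: Δω = ω₀/Q = 1.244e+05 rad/s; BW = Δω/(2π) = 1.98e+04 Hz.

(a) f₀ = 4084 Hz  (b) Q = 0.2062  (c) BW = 1.98e+04 Hz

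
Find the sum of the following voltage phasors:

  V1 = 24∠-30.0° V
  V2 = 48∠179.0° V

Step 1 — Convert each phasor to rectangular form:
  V1 = 24·(cos(-30.0°) + j·sin(-30.0°)) = 20.78 - j12 V
  V2 = 48·(cos(179.0°) + j·sin(179.0°)) = -47.99 + j0.8377 V
Step 2 — Sum components: V_total = -27.21 - j11.16 V.
Step 3 — Convert to polar: |V_total| = 29.41 V, ∠V_total = -157.7°.

V_total = 29.41∠-157.7° V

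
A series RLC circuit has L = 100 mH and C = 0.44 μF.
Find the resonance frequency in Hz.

Step 1 — Resonance condition Im(Z)=0 gives ω₀ = 1/√(LC).
Step 2 — ω₀ = 1/√(0.1·4.4e-07) = 4767 rad/s.
Step 3 — f₀ = ω₀/(2π) = 758.7 Hz.

f₀ = 758.7 Hz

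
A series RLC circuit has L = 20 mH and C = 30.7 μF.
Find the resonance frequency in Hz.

Step 1 — Resonance condition Im(Z)=0 gives ω₀ = 1/√(LC).
Step 2 — ω₀ = 1/√(0.02·3.07e-05) = 1276 rad/s.
Step 3 — f₀ = ω₀/(2π) = 203.1 Hz.

f₀ = 203.1 Hz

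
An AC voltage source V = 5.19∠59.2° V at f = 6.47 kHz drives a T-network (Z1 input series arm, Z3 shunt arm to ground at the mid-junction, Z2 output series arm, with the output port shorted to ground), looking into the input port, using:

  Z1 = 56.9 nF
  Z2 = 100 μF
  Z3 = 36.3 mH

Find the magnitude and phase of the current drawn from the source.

Step 1 — Angular frequency: ω = 2π·f = 2π·6470 = 4.065e+04 rad/s.
Step 2 — Component impedances:
  Z1: Z = 1/(jωC) = -j/(ω·C) = 0 - j432.3 Ω
  Z2: Z = 1/(jωC) = -j/(ω·C) = 0 - j0.246 Ω
  Z3: Z = jωL = j·4.065e+04·0.0363 = 0 + j1476 Ω
Step 3 — With the output port shorted to ground, the output series arm Z2 runs from the junction to ground; the shunt arm Z3 also runs from the junction to ground. They appear in parallel: Z3 || Z2 = 0 - j0.246 Ω.
Step 4 — Series with input arm Z1: Z_in = Z1 + (Z3 || Z2) = 0 - j432.6 Ω = 432.6∠-90.0° Ω.
Step 5 — Source phasor: V = 5.19∠59.2° V = 2.658 + j4.458 V.
Step 6 — Ohm's law: I = V / Z_total = (2.658 + j4.458) / (0 - j432.6) = -0.01031 + j0.006144 A.
Step 7 — Convert to polar: |I| = 0.012 A, ∠I = 149.2°.

I = 0.012∠149.2° A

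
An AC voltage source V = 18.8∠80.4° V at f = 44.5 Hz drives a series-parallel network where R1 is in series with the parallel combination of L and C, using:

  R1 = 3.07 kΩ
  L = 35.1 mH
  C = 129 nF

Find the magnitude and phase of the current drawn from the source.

Step 1 — Angular frequency: ω = 2π·f = 2π·44.5 = 279.6 rad/s.
Step 2 — Component impedances:
  R1: Z = R = 3070 Ω
  L: Z = jωL = j·279.6·0.0351 = 0 + j9.814 Ω
  C: Z = 1/(jωC) = -j/(ω·C) = 0 - j2.772e+04 Ω
Step 3 — Parallel branch: L || C = 1/(1/L + 1/C) = 0 + j9.817 Ω.
Step 4 — Series with R1: Z_total = R1 + (L || C) = 3070 + j9.817 Ω = 3070∠0.2° Ω.
Step 5 — Source phasor: V = 18.8∠80.4° V = 3.135 + j18.54 V.
Step 6 — Ohm's law: I = V / Z_total = (3.135 + j18.54) / (3070 + j9.817) = 0.001041 + j0.006035 A.
Step 7 — Convert to polar: |I| = 0.006124 A, ∠I = 80.2°.

I = 0.006124∠80.2° A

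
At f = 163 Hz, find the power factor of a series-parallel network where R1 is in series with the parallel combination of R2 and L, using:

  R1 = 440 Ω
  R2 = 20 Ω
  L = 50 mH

Step 1 — Angular frequency: ω = 2π·f = 2π·163 = 1024 rad/s.
Step 2 — Component impedances:
  R1: Z = R = 440 Ω
  R2: Z = R = 20 Ω
  L: Z = jωL = j·1024·0.05 = 0 + j51.21 Ω
Step 3 — Parallel branch: R2 || L = 1/(1/R2 + 1/L) = 17.35 + j6.777 Ω.
Step 4 — Series with R1: Z_total = R1 + (R2 || L) = 457.4 + j6.777 Ω = 457.4∠0.8° Ω.
Step 5 — Power factor: PF = cos(φ) = Re(Z)/|Z| = 457.35/457.4 = 0.9999.
Step 6 — Type: Im(Z) = 6.777 ⇒ lagging (phase φ = 0.8°).

PF = 0.9999 (lagging, φ = 0.8°)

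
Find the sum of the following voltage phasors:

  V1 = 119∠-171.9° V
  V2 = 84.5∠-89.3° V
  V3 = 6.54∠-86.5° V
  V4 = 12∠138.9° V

Step 1 — Convert each phasor to rectangular form:
  V1 = 119·(cos(-171.9°) + j·sin(-171.9°)) = -117.8 - j16.77 V
  V2 = 84.5·(cos(-89.3°) + j·sin(-89.3°)) = 1.032 - j84.49 V
  V3 = 6.54·(cos(-86.5°) + j·sin(-86.5°)) = 0.3993 - j6.528 V
  V4 = 12·(cos(138.9°) + j·sin(138.9°)) = -9.043 + j7.889 V
Step 2 — Sum components: V_total = -125.4 - j99.9 V.
Step 3 — Convert to polar: |V_total| = 160.3 V, ∠V_total = -141.5°.

V_total = 160.3∠-141.5° V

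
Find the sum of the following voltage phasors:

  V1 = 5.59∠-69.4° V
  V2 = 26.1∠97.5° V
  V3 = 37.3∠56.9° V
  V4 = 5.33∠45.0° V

Step 1 — Convert each phasor to rectangular form:
  V1 = 5.59·(cos(-69.4°) + j·sin(-69.4°)) = 1.967 - j5.233 V
  V2 = 26.1·(cos(97.5°) + j·sin(97.5°)) = -3.407 + j25.88 V
  V3 = 37.3·(cos(56.9°) + j·sin(56.9°)) = 20.37 + j31.25 V
  V4 = 5.33·(cos(45.0°) + j·sin(45.0°)) = 3.769 + j3.769 V
Step 2 — Sum components: V_total = 22.7 + j55.66 V.
Step 3 — Convert to polar: |V_total| = 60.11 V, ∠V_total = 67.8°.

V_total = 60.11∠67.8° V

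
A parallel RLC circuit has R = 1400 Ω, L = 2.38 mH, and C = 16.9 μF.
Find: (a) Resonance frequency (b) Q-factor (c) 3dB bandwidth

Step 1 — Resonance: ω₀ = 1/√(LC) = 1/√(0.00238·1.69e-05) = 4986 rad/s.
Step 2 — f₀ = ω₀/(2π) = 793.6 Hz.
Step 3 — Parallel Q: Q = R/(ω₀L) = 1400/(4986·0.00238) = 118.
Step 4 — Bandwidth: Δω = ω₀/Q = 42.27 rad/s; BW = Δω/(2π) = 6.727 Hz.

(a) f₀ = 793.6 Hz  (b) Q = 118  (c) BW = 6.727 Hz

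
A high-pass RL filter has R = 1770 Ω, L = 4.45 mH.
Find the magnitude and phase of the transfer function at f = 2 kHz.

Step 1 — Angular frequency: ω = 2π·2000 = 1.257e+04 rad/s.
Step 2 — Transfer function: H(jω) = jωL/(R + jωL).
Step 3 — Numerator jωL = j·55.92; denominator R + jωL = 1770 + j55.92.
Step 4 — H = 0.0009971 + j0.03156.
Step 5 — Magnitude: |H| = 0.03158 (-30.0 dB); phase: φ = 88.2°.

|H| = 0.03158 (-30.0 dB), φ = 88.2°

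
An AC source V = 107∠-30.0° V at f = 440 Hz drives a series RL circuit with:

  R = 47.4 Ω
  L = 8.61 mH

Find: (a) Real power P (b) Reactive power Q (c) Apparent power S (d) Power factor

Step 1 — Angular frequency: ω = 2π·f = 2π·440 = 2765 rad/s.
Step 2 — Component impedances:
  R: Z = R = 47.4 Ω
  L: Z = jωL = j·2765·0.00861 = 0 + j23.8 Ω
Step 3 — Series combination: Z_total = R + L = 47.4 + j23.8 Ω = 53.04∠26.7° Ω.
Step 4 — Source phasor: V = 107∠-30.0° V = 92.66 - j53.5 V.
Step 5 — Current: I = V / Z = 1.109 - j1.685 A = 2.017∠-56.7° A.
Step 6 — Complex power: S = V·I* = 192.9 + j96.87 VA.
Step 7 — Real power: P = Re(S) = 192.9 W.
Step 8 — Reactive power: Q = Im(S) = 96.87 VAR.
Step 9 — Apparent power: |S| = 215.9 VA.
Step 10 — Power factor: PF = P/|S| = 0.8936 (lagging).

(a) P = 192.9 W  (b) Q = 96.87 VAR  (c) S = 215.9 VA  (d) PF = 0.8936 (lagging)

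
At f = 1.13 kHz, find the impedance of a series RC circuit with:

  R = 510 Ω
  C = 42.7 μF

Step 1 — Angular frequency: ω = 2π·f = 2π·1130 = 7100 rad/s.
Step 2 — Component impedances:
  R: Z = R = 510 Ω
  C: Z = 1/(jωC) = -j/(ω·C) = 0 - j3.298 Ω
Step 3 — Series combination: Z_total = R + C = 510 - j3.298 Ω = 510∠-0.4° Ω.

Z = 510 - j3.298 Ω = 510∠-0.4° Ω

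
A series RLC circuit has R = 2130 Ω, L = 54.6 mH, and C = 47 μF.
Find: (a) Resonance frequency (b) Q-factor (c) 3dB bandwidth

Step 1 — Resonance: ω₀ = 1/√(LC) = 1/√(0.0546·4.7e-05) = 624.2 rad/s.
Step 2 — f₀ = ω₀/(2π) = 99.35 Hz.
Step 3 — Series Q: Q = ω₀L/R = 624.2·0.0546/2130 = 0.016.
Step 4 — Bandwidth: Δω = ω₀/Q = 3.901e+04 rad/s; BW = Δω/(2π) = 6209 Hz.

(a) f₀ = 99.35 Hz  (b) Q = 0.016  (c) BW = 6209 Hz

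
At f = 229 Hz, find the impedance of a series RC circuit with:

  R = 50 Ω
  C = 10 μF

Step 1 — Angular frequency: ω = 2π·f = 2π·229 = 1439 rad/s.
Step 2 — Component impedances:
  R: Z = R = 50 Ω
  C: Z = 1/(jωC) = -j/(ω·C) = 0 - j69.5 Ω
Step 3 — Series combination: Z_total = R + C = 50 - j69.5 Ω = 85.62∠-54.3° Ω.

Z = 50 - j69.5 Ω = 85.62∠-54.3° Ω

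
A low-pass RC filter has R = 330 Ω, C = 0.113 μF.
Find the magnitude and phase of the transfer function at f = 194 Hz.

Step 1 — Angular frequency: ω = 2π·194 = 1219 rad/s.
Step 2 — Transfer function: H(jω) = 1/(1 + jωRC).
Step 3 — Denominator: 1 + jωRC = 1 + j·1219·330·1.13e-07 = 1 + j0.04545.
Step 4 — H = 0.9979 - j0.04536.
Step 5 — Magnitude: |H| = 0.999 (-0.0 dB); phase: φ = -2.6°.

|H| = 0.999 (-0.0 dB), φ = -2.6°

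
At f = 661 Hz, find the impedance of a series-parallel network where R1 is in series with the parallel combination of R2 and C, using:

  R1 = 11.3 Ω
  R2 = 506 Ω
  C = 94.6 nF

Step 1 — Angular frequency: ω = 2π·f = 2π·661 = 4153 rad/s.
Step 2 — Component impedances:
  R1: Z = R = 11.3 Ω
  R2: Z = R = 506 Ω
  C: Z = 1/(jωC) = -j/(ω·C) = 0 - j2545 Ω
Step 3 — Parallel branch: R2 || C = 1/(1/R2 + 1/C) = 486.8 - j96.77 Ω.
Step 4 — Series with R1: Z_total = R1 + (R2 || C) = 498.1 - j96.77 Ω = 507.4∠-11.0° Ω.

Z = 498.1 - j96.77 Ω = 507.4∠-11.0° Ω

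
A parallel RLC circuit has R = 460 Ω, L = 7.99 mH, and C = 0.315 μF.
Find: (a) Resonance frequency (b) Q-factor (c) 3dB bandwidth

Step 1 — Resonance: ω₀ = 1/√(LC) = 1/√(0.00799·3.15e-07) = 1.993e+04 rad/s.
Step 2 — f₀ = ω₀/(2π) = 3172 Hz.
Step 3 — Parallel Q: Q = R/(ω₀L) = 460/(1.993e+04·0.00799) = 2.888.
Step 4 — Bandwidth: Δω = ω₀/Q = 6901 rad/s; BW = Δω/(2π) = 1098 Hz.

(a) f₀ = 3172 Hz  (b) Q = 2.888  (c) BW = 1098 Hz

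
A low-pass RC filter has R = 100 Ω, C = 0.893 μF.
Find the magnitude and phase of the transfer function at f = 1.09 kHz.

Step 1 — Angular frequency: ω = 2π·1090 = 6849 rad/s.
Step 2 — Transfer function: H(jω) = 1/(1 + jωRC).
Step 3 — Denominator: 1 + jωRC = 1 + j·6849·100·8.93e-07 = 1 + j0.6116.
Step 4 — H = 0.7278 - j0.4451.
Step 5 — Magnitude: |H| = 0.8531 (-1.4 dB); phase: φ = -31.4°.

|H| = 0.8531 (-1.4 dB), φ = -31.4°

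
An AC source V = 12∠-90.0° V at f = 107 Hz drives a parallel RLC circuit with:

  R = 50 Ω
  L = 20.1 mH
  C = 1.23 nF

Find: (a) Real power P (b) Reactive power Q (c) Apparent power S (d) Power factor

Step 1 — Angular frequency: ω = 2π·f = 2π·107 = 672.3 rad/s.
Step 2 — Component impedances:
  R: Z = R = 50 Ω
  L: Z = jωL = j·672.3·0.0201 = 0 + j13.51 Ω
  C: Z = 1/(jωC) = -j/(ω·C) = 0 - j1.209e+06 Ω
Step 3 — Parallel combination: 1/Z_total = 1/R + 1/L + 1/C; Z_total = 3.404 + j12.59 Ω = 13.05∠74.9° Ω.
Step 4 — Source phasor: V = 12∠-90.0° V = 0 - j12 V.
Step 5 — Current: I = V / Z = -0.888 - j0.24 A = 0.9199∠-164.9° A.
Step 6 — Complex power: S = V·I* = 2.88 + j10.66 VA.
Step 7 — Real power: P = Re(S) = 2.88 W.
Step 8 — Reactive power: Q = Im(S) = 10.66 VAR.
Step 9 — Apparent power: |S| = 11.04 VA.
Step 10 — Power factor: PF = P/|S| = 0.2609 (lagging).

(a) P = 2.88 W  (b) Q = 10.66 VAR  (c) S = 11.04 VA  (d) PF = 0.2609 (lagging)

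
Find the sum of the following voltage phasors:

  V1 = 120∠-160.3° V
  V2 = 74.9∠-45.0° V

Step 1 — Convert each phasor to rectangular form:
  V1 = 120·(cos(-160.3°) + j·sin(-160.3°)) = -113 - j40.45 V
  V2 = 74.9·(cos(-45.0°) + j·sin(-45.0°)) = 52.96 - j52.96 V
Step 2 — Sum components: V_total = -60.01 - j93.41 V.
Step 3 — Convert to polar: |V_total| = 111 V, ∠V_total = -122.7°.

V_total = 111∠-122.7° V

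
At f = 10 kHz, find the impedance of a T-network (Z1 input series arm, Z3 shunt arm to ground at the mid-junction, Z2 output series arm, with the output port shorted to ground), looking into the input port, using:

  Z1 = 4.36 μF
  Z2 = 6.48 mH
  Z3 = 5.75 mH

Step 1 — Angular frequency: ω = 2π·f = 2π·1e+04 = 6.283e+04 rad/s.
Step 2 — Component impedances:
  Z1: Z = 1/(jωC) = -j/(ω·C) = 0 - j3.65 Ω
  Z2: Z = jωL = j·6.283e+04·0.00648 = 0 + j407.2 Ω
  Z3: Z = jωL = j·6.283e+04·0.00575 = 0 + j361.3 Ω
Step 3 — With the output port shorted to ground, the output series arm Z2 runs from the junction to ground; the shunt arm Z3 also runs from the junction to ground. They appear in parallel: Z3 || Z2 = 0 + j191.4 Ω.
Step 4 — Series with input arm Z1: Z_in = Z1 + (Z3 || Z2) = 0 + j187.8 Ω = 187.8∠90.0° Ω.

Z = 0 + j187.8 Ω = 187.8∠90.0° Ω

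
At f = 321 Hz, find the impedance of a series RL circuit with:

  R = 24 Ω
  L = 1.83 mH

Step 1 — Angular frequency: ω = 2π·f = 2π·321 = 2017 rad/s.
Step 2 — Component impedances:
  R: Z = R = 24 Ω
  L: Z = jωL = j·2017·0.00183 = 0 + j3.691 Ω
Step 3 — Series combination: Z_total = R + L = 24 + j3.691 Ω = 24.28∠8.7° Ω.

Z = 24 + j3.691 Ω = 24.28∠8.7° Ω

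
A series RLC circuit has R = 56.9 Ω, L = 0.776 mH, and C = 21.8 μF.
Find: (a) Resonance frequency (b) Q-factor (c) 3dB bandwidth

Step 1 — Resonance condition Im(Z)=0 gives ω₀ = 1/√(LC).
Step 2 — ω₀ = 1/√(0.000776·2.18e-05) = 7688 rad/s.
Step 3 — f₀ = ω₀/(2π) = 1224 Hz.
Step 4 — Series Q: Q = ω₀L/R = 7688·0.000776/56.9 = 0.1049.
Step 5 — 3dB bandwidth: Δω = ω₀/Q = 7.332e+04 rad/s; BW = Δω/(2π) = 1.167e+04 Hz.

(a) f₀ = 1224 Hz  (b) Q = 0.1049  (c) BW = 1.167e+04 Hz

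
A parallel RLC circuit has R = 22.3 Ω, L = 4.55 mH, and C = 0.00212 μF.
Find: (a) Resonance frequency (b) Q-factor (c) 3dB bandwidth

Step 1 — Resonance: ω₀ = 1/√(LC) = 1/√(0.00455·2.12e-09) = 3.22e+05 rad/s.
Step 2 — f₀ = ω₀/(2π) = 5.124e+04 Hz.
Step 3 — Parallel Q: Q = R/(ω₀L) = 22.3/(3.22e+05·0.00455) = 0.01522.
Step 4 — Bandwidth: Δω = ω₀/Q = 2.115e+07 rad/s; BW = Δω/(2π) = 3.367e+06 Hz.

(a) f₀ = 5.124e+04 Hz  (b) Q = 0.01522  (c) BW = 3.367e+06 Hz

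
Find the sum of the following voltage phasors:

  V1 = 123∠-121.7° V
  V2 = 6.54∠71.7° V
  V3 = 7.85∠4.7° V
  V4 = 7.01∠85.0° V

Step 1 — Convert each phasor to rectangular form:
  V1 = 123·(cos(-121.7°) + j·sin(-121.7°)) = -64.63 - j104.6 V
  V2 = 6.54·(cos(71.7°) + j·sin(71.7°)) = 2.054 + j6.209 V
  V3 = 7.85·(cos(4.7°) + j·sin(4.7°)) = 7.824 + j0.6432 V
  V4 = 7.01·(cos(85.0°) + j·sin(85.0°)) = 0.611 + j6.983 V
Step 2 — Sum components: V_total = -54.14 - j90.81 V.
Step 3 — Convert to polar: |V_total| = 105.7 V, ∠V_total = -120.8°.

V_total = 105.7∠-120.8° V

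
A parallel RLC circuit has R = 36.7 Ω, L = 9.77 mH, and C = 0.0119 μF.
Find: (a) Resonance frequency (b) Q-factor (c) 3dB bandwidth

Step 1 — Resonance: ω₀ = 1/√(LC) = 1/√(0.00977·1.19e-08) = 9.274e+04 rad/s.
Step 2 — f₀ = ω₀/(2π) = 1.476e+04 Hz.
Step 3 — Parallel Q: Q = R/(ω₀L) = 36.7/(9.274e+04·0.00977) = 0.0405.
Step 4 — Bandwidth: Δω = ω₀/Q = 2.29e+06 rad/s; BW = Δω/(2π) = 3.644e+05 Hz.

(a) f₀ = 1.476e+04 Hz  (b) Q = 0.0405  (c) BW = 3.644e+05 Hz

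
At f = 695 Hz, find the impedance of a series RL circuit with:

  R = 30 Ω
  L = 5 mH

Step 1 — Angular frequency: ω = 2π·f = 2π·695 = 4367 rad/s.
Step 2 — Component impedances:
  R: Z = R = 30 Ω
  L: Z = jωL = j·4367·0.005 = 0 + j21.83 Ω
Step 3 — Series combination: Z_total = R + L = 30 + j21.83 Ω = 37.1∠36.0° Ω.

Z = 30 + j21.83 Ω = 37.1∠36.0° Ω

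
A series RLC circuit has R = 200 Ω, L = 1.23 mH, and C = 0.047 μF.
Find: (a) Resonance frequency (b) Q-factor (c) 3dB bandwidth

Step 1 — Resonance: ω₀ = 1/√(LC) = 1/√(0.00123·4.7e-08) = 1.315e+05 rad/s.
Step 2 — f₀ = ω₀/(2π) = 2.093e+04 Hz.
Step 3 — Series Q: Q = ω₀L/R = 1.315e+05·0.00123/200 = 0.8089.
Step 4 — Bandwidth: Δω = ω₀/Q = 1.626e+05 rad/s; BW = Δω/(2π) = 2.588e+04 Hz.

(a) f₀ = 2.093e+04 Hz  (b) Q = 0.8089  (c) BW = 2.588e+04 Hz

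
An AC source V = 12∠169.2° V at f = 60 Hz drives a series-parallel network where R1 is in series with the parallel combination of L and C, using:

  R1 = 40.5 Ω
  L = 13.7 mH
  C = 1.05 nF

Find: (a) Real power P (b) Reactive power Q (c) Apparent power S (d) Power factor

Step 1 — Angular frequency: ω = 2π·f = 2π·60 = 377 rad/s.
Step 2 — Component impedances:
  R1: Z = R = 40.5 Ω
  L: Z = jωL = j·377·0.0137 = 0 + j5.165 Ω
  C: Z = 1/(jωC) = -j/(ω·C) = 0 - j2.526e+06 Ω
Step 3 — Parallel branch: L || C = 1/(1/L + 1/C) = 0 + j5.165 Ω.
Step 4 — Series with R1: Z_total = R1 + (L || C) = 40.5 + j5.165 Ω = 40.83∠7.3° Ω.
Step 5 — Source phasor: V = 12∠169.2° V = -11.79 + j2.249 V.
Step 6 — Current: I = V / Z = -0.2794 + j0.09115 A = 0.2939∠161.9° A.
Step 7 — Complex power: S = V·I* = 3.499 + j0.4462 VA.
Step 8 — Real power: P = Re(S) = 3.499 W.
Step 9 — Reactive power: Q = Im(S) = 0.4462 VAR.
Step 10 — Apparent power: |S| = 3.527 VA.
Step 11 — Power factor: PF = P/|S| = 0.992 (lagging).

(a) P = 3.499 W  (b) Q = 0.4462 VAR  (c) S = 3.527 VA  (d) PF = 0.992 (lagging)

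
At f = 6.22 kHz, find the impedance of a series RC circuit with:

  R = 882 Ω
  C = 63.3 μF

Step 1 — Angular frequency: ω = 2π·f = 2π·6220 = 3.908e+04 rad/s.
Step 2 — Component impedances:
  R: Z = R = 882 Ω
  C: Z = 1/(jωC) = -j/(ω·C) = 0 - j0.4042 Ω
Step 3 — Series combination: Z_total = R + C = 882 - j0.4042 Ω = 882∠-0.0° Ω.

Z = 882 - j0.4042 Ω = 882∠-0.0° Ω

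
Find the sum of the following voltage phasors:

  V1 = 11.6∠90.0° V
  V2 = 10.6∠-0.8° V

Step 1 — Convert each phasor to rectangular form:
  V1 = 11.6·(cos(90.0°) + j·sin(90.0°)) = 0 + j11.6 V
  V2 = 10.6·(cos(-0.8°) + j·sin(-0.8°)) = 10.6 - j0.148 V
Step 2 — Sum components: V_total = 10.6 + j11.45 V.
Step 3 — Convert to polar: |V_total| = 15.6 V, ∠V_total = 47.2°.

V_total = 15.6∠47.2° V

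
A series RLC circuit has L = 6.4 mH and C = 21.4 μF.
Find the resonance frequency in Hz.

Step 1 — Resonance condition Im(Z)=0 gives ω₀ = 1/√(LC).
Step 2 — ω₀ = 1/√(0.0064·2.14e-05) = 2702 rad/s.
Step 3 — f₀ = ω₀/(2π) = 430.1 Hz.

f₀ = 430.1 Hz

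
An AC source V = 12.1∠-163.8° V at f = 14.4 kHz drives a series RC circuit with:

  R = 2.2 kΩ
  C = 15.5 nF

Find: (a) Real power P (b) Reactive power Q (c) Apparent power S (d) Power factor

Step 1 — Angular frequency: ω = 2π·f = 2π·1.44e+04 = 9.048e+04 rad/s.
Step 2 — Component impedances:
  R: Z = R = 2200 Ω
  C: Z = 1/(jωC) = -j/(ω·C) = 0 - j713.1 Ω
Step 3 — Series combination: Z_total = R + C = 2200 - j713.1 Ω = 2313∠-18.0° Ω.
Step 4 — Source phasor: V = 12.1∠-163.8° V = -11.62 - j3.376 V.
Step 5 — Current: I = V / Z = -0.004329 - j0.002938 A = 0.005232∠-145.8° A.
Step 6 — Complex power: S = V·I* = 0.06022 - j0.01952 VA.
Step 7 — Real power: P = Re(S) = 0.06022 W.
Step 8 — Reactive power: Q = Im(S) = -0.01952 VAR.
Step 9 — Apparent power: |S| = 0.06331 VA.
Step 10 — Power factor: PF = P/|S| = 0.9513 (leading).

(a) P = 0.06022 W  (b) Q = -0.01952 VAR  (c) S = 0.06331 VA  (d) PF = 0.9513 (leading)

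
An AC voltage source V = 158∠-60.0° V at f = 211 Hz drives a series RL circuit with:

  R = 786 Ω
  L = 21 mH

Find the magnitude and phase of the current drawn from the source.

Step 1 — Angular frequency: ω = 2π·f = 2π·211 = 1326 rad/s.
Step 2 — Component impedances:
  R: Z = R = 786 Ω
  L: Z = jωL = j·1326·0.021 = 0 + j27.84 Ω
Step 3 — Series combination: Z_total = R + L = 786 + j27.84 Ω = 786.5∠2.0° Ω.
Step 4 — Source phasor: V = 158∠-60.0° V = 79 - j136.8 V.
Step 5 — Ohm's law: I = V / Z_total = (79 - j136.8) / (786 + j27.84) = 0.09422 - j0.1774 A.
Step 6 — Convert to polar: |I| = 0.2009 A, ∠I = -62.0°.

I = 0.2009∠-62.0° A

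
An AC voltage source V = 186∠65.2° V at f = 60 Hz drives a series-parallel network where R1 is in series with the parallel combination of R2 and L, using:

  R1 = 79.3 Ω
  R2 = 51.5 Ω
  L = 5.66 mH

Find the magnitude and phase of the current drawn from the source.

Step 1 — Angular frequency: ω = 2π·f = 2π·60 = 377 rad/s.
Step 2 — Component impedances:
  R1: Z = R = 79.3 Ω
  R2: Z = R = 51.5 Ω
  L: Z = jωL = j·377·0.00566 = 0 + j2.134 Ω
Step 3 — Parallel branch: R2 || L = 1/(1/R2 + 1/L) = 0.08826 + j2.13 Ω.
Step 4 — Series with R1: Z_total = R1 + (R2 || L) = 79.39 + j2.13 Ω = 79.42∠1.5° Ω.
Step 5 — Source phasor: V = 186∠65.2° V = 78.02 + j168.8 V.
Step 6 — Ohm's law: I = V / Z_total = (78.02 + j168.8) / (79.39 + j2.13) = 1.039 + j2.099 A.
Step 7 — Convert to polar: |I| = 2.342 A, ∠I = 63.7°.

I = 2.342∠63.7° A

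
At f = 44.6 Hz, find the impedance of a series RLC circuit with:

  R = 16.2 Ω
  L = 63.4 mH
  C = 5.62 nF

Step 1 — Angular frequency: ω = 2π·f = 2π·44.6 = 280.2 rad/s.
Step 2 — Component impedances:
  R: Z = R = 16.2 Ω
  L: Z = jωL = j·280.2·0.0634 = 0 + j17.77 Ω
  C: Z = 1/(jωC) = -j/(ω·C) = 0 - j6.35e+05 Ω
Step 3 — Series combination: Z_total = R + L + C = 16.2 - j6.349e+05 Ω = 6.349e+05∠-90.0° Ω.

Z = 16.2 - j6.349e+05 Ω = 6.349e+05∠-90.0° Ω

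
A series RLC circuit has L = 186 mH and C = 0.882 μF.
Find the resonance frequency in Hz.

Step 1 — Resonance condition Im(Z)=0 gives ω₀ = 1/√(LC).
Step 2 — ω₀ = 1/√(0.186·8.82e-07) = 2469 rad/s.
Step 3 — f₀ = ω₀/(2π) = 392.9 Hz.

f₀ = 392.9 Hz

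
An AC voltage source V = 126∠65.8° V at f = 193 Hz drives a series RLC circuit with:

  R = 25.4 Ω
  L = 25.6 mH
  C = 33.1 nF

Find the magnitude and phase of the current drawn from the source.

Step 1 — Angular frequency: ω = 2π·f = 2π·193 = 1213 rad/s.
Step 2 — Component impedances:
  R: Z = R = 25.4 Ω
  L: Z = jωL = j·1213·0.0256 = 0 + j31.04 Ω
  C: Z = 1/(jωC) = -j/(ω·C) = 0 - j2.491e+04 Ω
Step 3 — Series combination: Z_total = R + L + C = 25.4 - j2.488e+04 Ω = 2.488e+04∠-89.9° Ω.
Step 4 — Source phasor: V = 126∠65.8° V = 51.65 + j114.9 V.
Step 5 — Ohm's law: I = V / Z_total = (51.65 + j114.9) / (25.4 - j2.488e+04) = -0.004617 + j0.00208 A.
Step 6 — Convert to polar: |I| = 0.005064 A, ∠I = 155.7°.

I = 0.005064∠155.7° A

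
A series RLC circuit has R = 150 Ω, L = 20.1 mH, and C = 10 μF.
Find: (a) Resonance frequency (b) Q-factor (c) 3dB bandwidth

Step 1 — Resonance: ω₀ = 1/√(LC) = 1/√(0.0201·1e-05) = 2230 rad/s.
Step 2 — f₀ = ω₀/(2π) = 355 Hz.
Step 3 — Series Q: Q = ω₀L/R = 2230·0.0201/150 = 0.2989.
Step 4 — Bandwidth: Δω = ω₀/Q = 7463 rad/s; BW = Δω/(2π) = 1188 Hz.

(a) f₀ = 355 Hz  (b) Q = 0.2989  (c) BW = 1188 Hz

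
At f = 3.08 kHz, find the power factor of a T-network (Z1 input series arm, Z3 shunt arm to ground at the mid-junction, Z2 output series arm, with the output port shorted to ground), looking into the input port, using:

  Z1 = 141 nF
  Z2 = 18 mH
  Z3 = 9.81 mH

Step 1 — Angular frequency: ω = 2π·f = 2π·3080 = 1.935e+04 rad/s.
Step 2 — Component impedances:
  Z1: Z = 1/(jωC) = -j/(ω·C) = 0 - j366.5 Ω
  Z2: Z = jωL = j·1.935e+04·0.018 = 0 + j348.3 Ω
  Z3: Z = jωL = j·1.935e+04·0.00981 = 0 + j189.8 Ω
Step 3 — With the output port shorted to ground, the output series arm Z2 runs from the junction to ground; the shunt arm Z3 also runs from the junction to ground. They appear in parallel: Z3 || Z2 = 0 + j122.9 Ω.
Step 4 — Series with input arm Z1: Z_in = Z1 + (Z3 || Z2) = 0 - j243.6 Ω = 243.6∠-90.0° Ω.
Step 5 — Power factor: PF = cos(φ) = Re(Z)/|Z| = 0/243.6 = 0.
Step 6 — Type: Im(Z) = -243.6 ⇒ leading (phase φ = -90.0°).

PF = 0 (leading, φ = -90.0°)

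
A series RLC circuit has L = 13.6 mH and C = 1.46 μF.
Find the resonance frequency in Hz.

Step 1 — Resonance condition Im(Z)=0 gives ω₀ = 1/√(LC).
Step 2 — ω₀ = 1/√(0.0136·1.46e-06) = 7097 rad/s.
Step 3 — f₀ = ω₀/(2π) = 1129 Hz.

f₀ = 1129 Hz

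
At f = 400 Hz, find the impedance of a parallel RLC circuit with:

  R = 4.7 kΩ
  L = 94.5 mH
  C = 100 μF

Step 1 — Angular frequency: ω = 2π·f = 2π·400 = 2513 rad/s.
Step 2 — Component impedances:
  R: Z = R = 4700 Ω
  L: Z = jωL = j·2513·0.0945 = 0 + j237.5 Ω
  C: Z = 1/(jωC) = -j/(ω·C) = 0 - j3.979 Ω
Step 3 — Parallel combination: 1/Z_total = 1/R + 1/L + 1/C; Z_total = 0.003484 - j4.047 Ω = 4.047∠-90.0° Ω.

Z = 0.003484 - j4.047 Ω = 4.047∠-90.0° Ω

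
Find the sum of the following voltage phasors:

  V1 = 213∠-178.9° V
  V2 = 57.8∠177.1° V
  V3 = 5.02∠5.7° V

Step 1 — Convert each phasor to rectangular form:
  V1 = 213·(cos(-178.9°) + j·sin(-178.9°)) = -213 - j4.089 V
  V2 = 57.8·(cos(177.1°) + j·sin(177.1°)) = -57.73 + j2.924 V
  V3 = 5.02·(cos(5.7°) + j·sin(5.7°)) = 4.995 + j0.4986 V
Step 2 — Sum components: V_total = -265.7 - j0.6662 V.
Step 3 — Convert to polar: |V_total| = 265.7 V, ∠V_total = -179.9°.

V_total = 265.7∠-179.9° V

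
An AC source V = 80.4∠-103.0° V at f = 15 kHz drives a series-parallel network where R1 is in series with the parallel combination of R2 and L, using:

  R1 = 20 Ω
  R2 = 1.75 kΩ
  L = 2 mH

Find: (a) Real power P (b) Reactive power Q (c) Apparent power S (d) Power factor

Step 1 — Angular frequency: ω = 2π·f = 2π·1.5e+04 = 9.425e+04 rad/s.
Step 2 — Component impedances:
  R1: Z = R = 20 Ω
  R2: Z = R = 1750 Ω
  L: Z = jωL = j·9.425e+04·0.002 = 0 + j188.5 Ω
Step 3 — Parallel branch: R2 || L = 1/(1/R2 + 1/L) = 20.07 + j186.3 Ω.
Step 4 — Series with R1: Z_total = R1 + (R2 || L) = 40.07 + j186.3 Ω = 190.6∠77.9° Ω.
Step 5 — Source phasor: V = 80.4∠-103.0° V = -18.09 - j78.34 V.
Step 6 — Current: I = V / Z = -0.4218 + j0.006358 A = 0.4218∠179.1° A.
Step 7 — Complex power: S = V·I* = 7.13 + j33.16 VA.
Step 8 — Real power: P = Re(S) = 7.13 W.
Step 9 — Reactive power: Q = Im(S) = 33.16 VAR.
Step 10 — Apparent power: |S| = 33.92 VA.
Step 11 — Power factor: PF = P/|S| = 0.2102 (lagging).

(a) P = 7.13 W  (b) Q = 33.16 VAR  (c) S = 33.92 VA  (d) PF = 0.2102 (lagging)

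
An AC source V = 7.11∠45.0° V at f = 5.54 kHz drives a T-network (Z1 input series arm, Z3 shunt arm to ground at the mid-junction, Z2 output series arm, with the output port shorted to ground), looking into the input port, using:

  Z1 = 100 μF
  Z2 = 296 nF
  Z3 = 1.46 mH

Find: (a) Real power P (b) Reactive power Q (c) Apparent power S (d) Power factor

Step 1 — Angular frequency: ω = 2π·f = 2π·5540 = 3.481e+04 rad/s.
Step 2 — Component impedances:
  Z1: Z = 1/(jωC) = -j/(ω·C) = 0 - j0.2873 Ω
  Z2: Z = 1/(jωC) = -j/(ω·C) = 0 - j97.06 Ω
  Z3: Z = jωL = j·3.481e+04·0.00146 = 0 + j50.82 Ω
Step 3 — With the output port shorted to ground, the output series arm Z2 runs from the junction to ground; the shunt arm Z3 also runs from the junction to ground. They appear in parallel: Z3 || Z2 = 0 + j106.7 Ω.
Step 4 — Series with input arm Z1: Z_in = Z1 + (Z3 || Z2) = 0 + j106.4 Ω = 106.4∠90.0° Ω.
Step 5 — Source phasor: V = 7.11∠45.0° V = 5.028 + j5.028 V.
Step 6 — Current: I = V / Z = 0.04725 - j0.04725 A = 0.06683∠-45.0° A.
Step 7 — Complex power: S = V·I* = 0 + j0.4751 VA.
Step 8 — Real power: P = Re(S) = 0 W.
Step 9 — Reactive power: Q = Im(S) = 0.4751 VAR.
Step 10 — Apparent power: |S| = 0.4751 VA.
Step 11 — Power factor: PF = P/|S| = 0 (lagging).

(a) P = 0 W  (b) Q = 0.4751 VAR  (c) S = 0.4751 VA  (d) PF = 0 (lagging)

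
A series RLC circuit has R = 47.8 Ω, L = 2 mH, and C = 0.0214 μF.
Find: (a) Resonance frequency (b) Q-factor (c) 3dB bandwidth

Step 1 — Resonance: ω₀ = 1/√(LC) = 1/√(0.002·2.14e-08) = 1.529e+05 rad/s.
Step 2 — f₀ = ω₀/(2π) = 2.433e+04 Hz.
Step 3 — Series Q: Q = ω₀L/R = 1.529e+05·0.002/47.8 = 6.396.
Step 4 — Bandwidth: Δω = ω₀/Q = 2.39e+04 rad/s; BW = Δω/(2π) = 3804 Hz.

(a) f₀ = 2.433e+04 Hz  (b) Q = 6.396  (c) BW = 3804 Hz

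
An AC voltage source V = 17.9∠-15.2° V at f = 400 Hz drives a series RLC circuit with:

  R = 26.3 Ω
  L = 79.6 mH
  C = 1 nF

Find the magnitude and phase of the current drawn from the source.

Step 1 — Angular frequency: ω = 2π·f = 2π·400 = 2513 rad/s.
Step 2 — Component impedances:
  R: Z = R = 26.3 Ω
  L: Z = jωL = j·2513·0.0796 = 0 + j200.1 Ω
  C: Z = 1/(jωC) = -j/(ω·C) = 0 - j3.979e+05 Ω
Step 3 — Series combination: Z_total = R + L + C = 26.3 - j3.977e+05 Ω = 3.977e+05∠-90.0° Ω.
Step 4 — Source phasor: V = 17.9∠-15.2° V = 17.27 - j4.693 V.
Step 5 — Ohm's law: I = V / Z_total = (17.27 - j4.693) / (26.3 - j3.977e+05) = 1.18e-05 + j4.343e-05 A.
Step 6 — Convert to polar: |I| = 4.501e-05 A, ∠I = 74.8°.

I = 4.501e-05∠74.8° A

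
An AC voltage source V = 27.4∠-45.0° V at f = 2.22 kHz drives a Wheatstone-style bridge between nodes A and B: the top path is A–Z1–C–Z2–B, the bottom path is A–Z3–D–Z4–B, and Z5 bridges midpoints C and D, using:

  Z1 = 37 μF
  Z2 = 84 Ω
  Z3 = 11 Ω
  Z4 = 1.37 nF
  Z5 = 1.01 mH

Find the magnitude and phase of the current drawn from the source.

Step 1 — Angular frequency: ω = 2π·f = 2π·2220 = 1.395e+04 rad/s.
Step 2 — Component impedances:
  Z1: Z = 1/(jωC) = -j/(ω·C) = 0 - j1.938 Ω
  Z2: Z = R = 84 Ω
  Z3: Z = R = 11 Ω
  Z4: Z = 1/(jωC) = -j/(ω·C) = 0 - j5.233e+04 Ω
  Z5: Z = jωL = j·1.395e+04·0.00101 = 0 + j14.09 Ω
Step 3 — Bridge requires nodal analysis (the Z5 bridge couples midpoints C and D, so the two paths cannot be reduced to a simple series/parallel combination). Setting node B to ground and injecting 1 A at node A, the 3-node admittance system at A, C, D solves to V_A = Z_AB = 84.15 - j2.246 Ω = 84.18∠-1.5° Ω.
Step 4 — Source phasor: V = 27.4∠-45.0° V = 19.37 - j19.37 V.
Step 5 — Ohm's law: I = V / Z_total = (19.37 - j19.37) / (84.15 - j2.246) = 0.2362 - j0.2239 A.
Step 6 — Convert to polar: |I| = 0.3255 A, ∠I = -43.5°.

I = 0.3255∠-43.5° A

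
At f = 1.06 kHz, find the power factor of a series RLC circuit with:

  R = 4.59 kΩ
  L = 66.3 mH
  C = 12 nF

Step 1 — Angular frequency: ω = 2π·f = 2π·1060 = 6660 rad/s.
Step 2 — Component impedances:
  R: Z = R = 4590 Ω
  L: Z = jωL = j·6660·0.0663 = 0 + j441.6 Ω
  C: Z = 1/(jωC) = -j/(ω·C) = 0 - j1.251e+04 Ω
Step 3 — Series combination: Z_total = R + L + C = 4590 - j1.207e+04 Ω = 1.291e+04∠-69.2° Ω.
Step 4 — Power factor: PF = cos(φ) = Re(Z)/|Z| = 4590/12914 = 0.3554.
Step 5 — Type: Im(Z) = -1.207e+04 ⇒ leading (phase φ = -69.2°).

PF = 0.3554 (leading, φ = -69.2°)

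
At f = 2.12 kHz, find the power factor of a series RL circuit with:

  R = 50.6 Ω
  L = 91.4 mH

Step 1 — Angular frequency: ω = 2π·f = 2π·2120 = 1.332e+04 rad/s.
Step 2 — Component impedances:
  R: Z = R = 50.6 Ω
  L: Z = jωL = j·1.332e+04·0.0914 = 0 + j1217 Ω
Step 3 — Series combination: Z_total = R + L = 50.6 + j1217 Ω = 1219∠87.6° Ω.
Step 4 — Power factor: PF = cos(φ) = Re(Z)/|Z| = 50.6/1218.5 = 0.04153.
Step 5 — Type: Im(Z) = 1217 ⇒ lagging (phase φ = 87.6°).

PF = 0.04153 (lagging, φ = 87.6°)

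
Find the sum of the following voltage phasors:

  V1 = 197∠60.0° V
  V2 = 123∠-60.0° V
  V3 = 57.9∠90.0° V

Step 1 — Convert each phasor to rectangular form:
  V1 = 197·(cos(60.0°) + j·sin(60.0°)) = 98.5 + j170.6 V
  V2 = 123·(cos(-60.0°) + j·sin(-60.0°)) = 61.5 - j106.5 V
  V3 = 57.9·(cos(90.0°) + j·sin(90.0°)) = 0 + j57.9 V
Step 2 — Sum components: V_total = 160 + j122 V.
Step 3 — Convert to polar: |V_total| = 201.2 V, ∠V_total = 37.3°.

V_total = 201.2∠37.3° V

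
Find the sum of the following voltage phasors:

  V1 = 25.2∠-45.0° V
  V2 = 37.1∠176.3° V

Step 1 — Convert each phasor to rectangular form:
  V1 = 25.2·(cos(-45.0°) + j·sin(-45.0°)) = 17.82 - j17.82 V
  V2 = 37.1·(cos(176.3°) + j·sin(176.3°)) = -37.02 + j2.394 V
Step 2 — Sum components: V_total = -19.2 - j15.42 V.
Step 3 — Convert to polar: |V_total| = 24.63 V, ∠V_total = -141.2°.

V_total = 24.63∠-141.2° V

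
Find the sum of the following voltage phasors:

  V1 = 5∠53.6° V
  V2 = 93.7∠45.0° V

Step 1 — Convert each phasor to rectangular form:
  V1 = 5·(cos(53.6°) + j·sin(53.6°)) = 2.967 + j4.024 V
  V2 = 93.7·(cos(45.0°) + j·sin(45.0°)) = 66.26 + j66.26 V
Step 2 — Sum components: V_total = 69.22 + j70.28 V.
Step 3 — Convert to polar: |V_total| = 98.65 V, ∠V_total = 45.4°.

V_total = 98.65∠45.4° V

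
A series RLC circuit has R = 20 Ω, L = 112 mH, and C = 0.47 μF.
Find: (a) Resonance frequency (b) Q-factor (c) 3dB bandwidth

Step 1 — Resonance: ω₀ = 1/√(LC) = 1/√(0.112·4.7e-07) = 4359 rad/s.
Step 2 — f₀ = ω₀/(2π) = 693.7 Hz.
Step 3 — Series Q: Q = ω₀L/R = 4359·0.112/20 = 24.41.
Step 4 — Bandwidth: Δω = ω₀/Q = 178.6 rad/s; BW = Δω/(2π) = 28.42 Hz.

(a) f₀ = 693.7 Hz  (b) Q = 24.41  (c) BW = 28.42 Hz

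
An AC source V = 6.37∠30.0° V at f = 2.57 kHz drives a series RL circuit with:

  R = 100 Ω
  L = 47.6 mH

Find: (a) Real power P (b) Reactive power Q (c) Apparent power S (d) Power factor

Step 1 — Angular frequency: ω = 2π·f = 2π·2570 = 1.615e+04 rad/s.
Step 2 — Component impedances:
  R: Z = R = 100 Ω
  L: Z = jωL = j·1.615e+04·0.0476 = 0 + j768.6 Ω
Step 3 — Series combination: Z_total = R + L = 100 + j768.6 Ω = 775.1∠82.6° Ω.
Step 4 — Source phasor: V = 6.37∠30.0° V = 5.517 + j3.185 V.
Step 5 — Current: I = V / Z = 0.004993 - j0.006528 A = 0.008218∠-52.6° A.
Step 6 — Complex power: S = V·I* = 0.006754 + j0.05191 VA.
Step 7 — Real power: P = Re(S) = 0.006754 W.
Step 8 — Reactive power: Q = Im(S) = 0.05191 VAR.
Step 9 — Apparent power: |S| = 0.05235 VA.
Step 10 — Power factor: PF = P/|S| = 0.129 (lagging).

(a) P = 0.006754 W  (b) Q = 0.05191 VAR  (c) S = 0.05235 VA  (d) PF = 0.129 (lagging)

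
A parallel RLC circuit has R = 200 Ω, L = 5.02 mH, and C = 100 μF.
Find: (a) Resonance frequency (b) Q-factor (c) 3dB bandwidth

Step 1 — Resonance: ω₀ = 1/√(LC) = 1/√(0.00502·0.0001) = 1411 rad/s.
Step 2 — f₀ = ω₀/(2π) = 224.6 Hz.
Step 3 — Parallel Q: Q = R/(ω₀L) = 200/(1411·0.00502) = 28.23.
Step 4 — Bandwidth: Δω = ω₀/Q = 50 rad/s; BW = Δω/(2π) = 7.958 Hz.

(a) f₀ = 224.6 Hz  (b) Q = 28.23  (c) BW = 7.958 Hz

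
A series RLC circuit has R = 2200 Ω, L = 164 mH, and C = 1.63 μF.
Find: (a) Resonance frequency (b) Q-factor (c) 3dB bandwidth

Step 1 — Resonance: ω₀ = 1/√(LC) = 1/√(0.164·1.63e-06) = 1934 rad/s.
Step 2 — f₀ = ω₀/(2π) = 307.8 Hz.
Step 3 — Series Q: Q = ω₀L/R = 1934·0.164/2200 = 0.1442.
Step 4 — Bandwidth: Δω = ω₀/Q = 1.341e+04 rad/s; BW = Δω/(2π) = 2135 Hz.

(a) f₀ = 307.8 Hz  (b) Q = 0.1442  (c) BW = 2135 Hz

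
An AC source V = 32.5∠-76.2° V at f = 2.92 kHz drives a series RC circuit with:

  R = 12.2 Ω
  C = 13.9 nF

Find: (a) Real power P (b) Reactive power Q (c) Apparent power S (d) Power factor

Step 1 — Angular frequency: ω = 2π·f = 2π·2920 = 1.835e+04 rad/s.
Step 2 — Component impedances:
  R: Z = R = 12.2 Ω
  C: Z = 1/(jωC) = -j/(ω·C) = 0 - j3921 Ω
Step 3 — Series combination: Z_total = R + C = 12.2 - j3921 Ω = 3921∠-89.8° Ω.
Step 4 — Source phasor: V = 32.5∠-76.2° V = 7.752 - j31.56 V.
Step 5 — Current: I = V / Z = 0.008055 + j0.001952 A = 0.008288∠13.6° A.
Step 6 — Complex power: S = V·I* = 0.0008381 - j0.2694 VA.
Step 7 — Real power: P = Re(S) = 0.0008381 W.
Step 8 — Reactive power: Q = Im(S) = -0.2694 VAR.
Step 9 — Apparent power: |S| = 0.2694 VA.
Step 10 — Power factor: PF = P/|S| = 0.003111 (leading).

(a) P = 0.0008381 W  (b) Q = -0.2694 VAR  (c) S = 0.2694 VA  (d) PF = 0.003111 (leading)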